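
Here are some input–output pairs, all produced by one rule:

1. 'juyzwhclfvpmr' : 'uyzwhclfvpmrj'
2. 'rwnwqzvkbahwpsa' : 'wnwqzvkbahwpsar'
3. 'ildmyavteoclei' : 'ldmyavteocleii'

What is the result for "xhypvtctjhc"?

hypvtctjhcx

What's happening: move the first character to the end.
On "xhypvtctjhc" that produces "hypvtctjhcx".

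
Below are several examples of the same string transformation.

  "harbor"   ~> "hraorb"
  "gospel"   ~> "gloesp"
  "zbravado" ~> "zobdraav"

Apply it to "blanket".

btleakn

The pattern: take characters alternately from the front and the back (1st, last, 2nd, 2nd-last, ...).
So "blanket" becomes "btleakn".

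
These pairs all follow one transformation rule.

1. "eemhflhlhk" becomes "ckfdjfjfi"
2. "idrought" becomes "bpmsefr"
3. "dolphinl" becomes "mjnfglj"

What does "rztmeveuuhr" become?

xrkctcssfp

Each output is the input with this applied: delete the first character, then shift every letter 2 places backward in the alphabet (wrapping around).
Applying that to "rztmeveuuhr" gives "xrkctcssfp".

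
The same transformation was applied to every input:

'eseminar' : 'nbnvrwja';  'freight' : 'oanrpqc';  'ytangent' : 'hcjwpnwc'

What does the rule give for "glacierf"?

In each case the input is transformed by: shift every letter 9 places forward in the alphabet (wrapping around).
"glacierf" → "pujlrnao".

pujlrnao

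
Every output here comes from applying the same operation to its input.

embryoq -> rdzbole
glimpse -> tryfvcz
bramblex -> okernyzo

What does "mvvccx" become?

Rule — take characters alternately from the front and the back (1st, last, 2nd, 2nd-last, ...), then shift every letter 13 places forward in the alphabet (wrapping around) — i.e. ROT13.
On "mvvccx" that produces "zkipip".
(Check on "glimpse": → "gelsipm" → "tryfvcz" ✓)

zkipip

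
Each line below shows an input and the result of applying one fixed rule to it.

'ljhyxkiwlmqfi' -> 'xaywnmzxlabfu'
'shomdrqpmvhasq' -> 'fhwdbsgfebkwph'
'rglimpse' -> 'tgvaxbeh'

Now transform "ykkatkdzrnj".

What's happening: move the last character to the front, then shift every letter 11 places backward in the alphabet (wrapping around).
On "ykkatkdzrnj": the first step gives "jykkatkdzrn", and the second then gives "ynzzpizsogc".

ynzzpizsogc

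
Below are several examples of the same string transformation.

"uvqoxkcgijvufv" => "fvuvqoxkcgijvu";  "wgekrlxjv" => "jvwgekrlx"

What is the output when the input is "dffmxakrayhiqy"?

Rule — move the last 2 characters to the front (rotate right by 2).
On "dffmxakrayhiqy" that produces "qydffmxakrayhi".

qydffmxakrayhi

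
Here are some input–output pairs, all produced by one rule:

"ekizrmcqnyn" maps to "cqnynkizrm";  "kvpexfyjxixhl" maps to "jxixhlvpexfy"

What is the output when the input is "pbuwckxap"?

What's happening: delete the first character, then swap the front and back halves of the string.
Working it through for "pbuwckxap": intermediate "buwckxap", final "kxapbuwc".

kxapbuwc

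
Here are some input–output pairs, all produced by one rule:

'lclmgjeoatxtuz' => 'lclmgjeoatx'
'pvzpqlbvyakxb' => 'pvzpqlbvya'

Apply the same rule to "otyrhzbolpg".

otyrhzbo

The transformation: delete the last 3 characters.
Doing the same to "otyrhzbolpg": "otyrhzbo".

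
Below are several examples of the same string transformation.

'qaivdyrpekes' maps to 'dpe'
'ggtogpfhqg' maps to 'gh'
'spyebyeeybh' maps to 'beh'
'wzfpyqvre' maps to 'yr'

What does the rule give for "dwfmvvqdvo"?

vd

The rule is to delete the first 2 characters, then keep one character in every 3, starting at position 3 (positions 3rd, 6th, 9th, ...).
Working it through for "dwfmvvqdvo": intermediate "fmvvqdvo", final "vd".
(Check on "spyebyeeybh": → "yebyeeybh" → "beh" ✓)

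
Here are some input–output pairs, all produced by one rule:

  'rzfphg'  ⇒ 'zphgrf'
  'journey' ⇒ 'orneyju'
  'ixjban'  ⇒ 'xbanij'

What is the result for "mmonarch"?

mnarchmo

Each output is the input with this applied: move the first 2 characters to the end (rotate left by 2), then swap the first and last characters.
Working it through for "mmonarch": intermediate "onarchmm", final "mnarchmo".
(Check on "rzfphg": → "fphgrz" → "zphgrf" ✓)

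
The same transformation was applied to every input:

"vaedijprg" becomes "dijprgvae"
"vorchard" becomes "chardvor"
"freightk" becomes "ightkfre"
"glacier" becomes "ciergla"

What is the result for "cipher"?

hercip

Looking at the pairs, the operation is to move the first 3 characters to the end (rotate left by 3).
For "cipher" the result is "hercip".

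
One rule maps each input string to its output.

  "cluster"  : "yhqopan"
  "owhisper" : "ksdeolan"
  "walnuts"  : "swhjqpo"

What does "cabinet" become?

ywxejap

Rule — shift every letter 4 places backward in the alphabet (wrapping around).
On "cabinet" that produces "ywxejap".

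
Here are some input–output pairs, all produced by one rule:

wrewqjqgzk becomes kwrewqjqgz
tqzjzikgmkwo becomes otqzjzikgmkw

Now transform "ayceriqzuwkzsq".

qayceriqzuwkzs

The pattern: move the last character to the front.
"ayceriqzuwkzsq" → "qayceriqzuwkzs".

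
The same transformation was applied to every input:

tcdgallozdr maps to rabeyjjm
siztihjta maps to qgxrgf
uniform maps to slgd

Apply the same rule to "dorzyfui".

bmpxw

Looking at the pairs, the operation is to delete the last 3 characters, then shift every letter 2 places backward in the alphabet (wrapping around).
On "dorzyfui": the first step gives "dorzy", and the second then gives "bmpxw".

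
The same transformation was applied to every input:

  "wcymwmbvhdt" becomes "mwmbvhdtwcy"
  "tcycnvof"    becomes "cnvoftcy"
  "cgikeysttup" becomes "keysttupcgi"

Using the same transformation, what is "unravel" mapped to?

What's happening: move the first 3 characters to the end (rotate left by 3).
For "unravel" the result is "avelunr".

avelunr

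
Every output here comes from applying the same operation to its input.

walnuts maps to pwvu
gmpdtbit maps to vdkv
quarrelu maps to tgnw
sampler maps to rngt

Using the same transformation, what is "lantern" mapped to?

vgtp

In each case the input is transformed by: shift every letter 2 places forward in the alphabet (wrapping around), then keep only the last 4 characters.
Starting from "lantern": after the first operation, "ncpvgtp"; after the second, "vgtp".
(Check on "gmpdtbit": → "iorfvdkv" → "vdkv" ✓)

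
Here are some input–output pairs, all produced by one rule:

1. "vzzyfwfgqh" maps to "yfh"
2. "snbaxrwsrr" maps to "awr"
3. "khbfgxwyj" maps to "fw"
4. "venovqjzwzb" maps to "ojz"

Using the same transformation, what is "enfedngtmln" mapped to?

Looking at the pairs, the operation is to delete the first 2 characters, then keep one character in every 3, starting at position 2 (positions 2nd, 5th, 8th, ...).
Applying both steps to "enfedngtmln": "fedngtmln", then "egl".
(Check on "snbaxrwsrr": → "baxrwsrr" → "awr" ✓)

egl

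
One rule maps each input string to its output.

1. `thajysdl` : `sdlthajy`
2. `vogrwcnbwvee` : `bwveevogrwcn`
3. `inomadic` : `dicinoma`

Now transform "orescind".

indoresc

Looking at the pairs, the operation is to move the first character to the end, then swap the front and back halves of the string.
On "orescind": the first step gives "rescindo", and the second then gives "indoresc".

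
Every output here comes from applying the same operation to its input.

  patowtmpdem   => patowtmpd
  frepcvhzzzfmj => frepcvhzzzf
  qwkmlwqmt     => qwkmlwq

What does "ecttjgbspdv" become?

What's happening: delete the last 2 characters.
So "ecttjgbspdv" becomes "ecttjgbsp".

ecttjgbsp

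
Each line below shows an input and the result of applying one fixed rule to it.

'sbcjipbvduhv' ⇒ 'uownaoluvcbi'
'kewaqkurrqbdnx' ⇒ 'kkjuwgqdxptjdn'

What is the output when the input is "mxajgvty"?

In each case the input is transformed by: swap the front and back halves of the string, then shift every letter 7 places backward in the alphabet (wrapping around).
Applying both steps to "mxajgvty": "gvtymxaj", then "zomrfqtc".

zomrfqtc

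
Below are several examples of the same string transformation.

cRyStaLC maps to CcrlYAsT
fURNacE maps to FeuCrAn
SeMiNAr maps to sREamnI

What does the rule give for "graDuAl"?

GLRaAUd

In each case the input is transformed by: flip the case of every letter, then take characters alternately from the front and the back (1st, last, 2nd, 2nd-last, ...).
"graDuAl" → "GRAdUaL" → "GLRaAUd".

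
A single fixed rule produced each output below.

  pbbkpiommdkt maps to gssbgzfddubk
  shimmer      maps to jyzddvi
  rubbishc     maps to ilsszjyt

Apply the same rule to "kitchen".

bzktyve

Rule — shift every letter 9 places backward in the alphabet (wrapping around).
For "kitchen" the result is "bzktyve".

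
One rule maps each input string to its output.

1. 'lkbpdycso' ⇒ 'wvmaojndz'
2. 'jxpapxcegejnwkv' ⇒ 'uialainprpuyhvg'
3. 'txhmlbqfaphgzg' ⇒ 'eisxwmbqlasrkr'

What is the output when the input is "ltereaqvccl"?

The pattern: shift every letter 11 places forward in the alphabet (wrapping around).
Doing the same to "ltereaqvccl": "wepcplbgnnw".

wepcplbgnnw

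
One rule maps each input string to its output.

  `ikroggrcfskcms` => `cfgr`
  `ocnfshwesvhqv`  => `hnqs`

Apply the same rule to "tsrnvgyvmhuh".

ghmr

Each output is the input with this applied: keep one character in every 3, starting at position 3 (positions 3rd, 6th, 9th, ...), then sort the characters into alphabetical order.
Working it through for "tsrnvgyvmhuh": intermediate "rgmh", final "ghmr".
(Check on "ocnfshwesvhqv": → "nhsq" → "hnqs" ✓)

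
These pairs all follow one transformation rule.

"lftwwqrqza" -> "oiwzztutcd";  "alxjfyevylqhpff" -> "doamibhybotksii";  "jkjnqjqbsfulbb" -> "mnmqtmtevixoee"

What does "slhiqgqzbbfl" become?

vokltjtceeio

What's happening: shift every letter 3 places forward in the alphabet (wrapping around).
"slhiqgqzbbfl" → "vokltjtceeio".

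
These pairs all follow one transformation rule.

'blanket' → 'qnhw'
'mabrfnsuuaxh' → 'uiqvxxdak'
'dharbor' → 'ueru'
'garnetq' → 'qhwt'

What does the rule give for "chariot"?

ulrw

The pattern: delete the first 3 characters, then shift every letter 3 places forward in the alphabet (wrapping around).
For "chariot", step one produces "riot"; step two turns that into "ulrw".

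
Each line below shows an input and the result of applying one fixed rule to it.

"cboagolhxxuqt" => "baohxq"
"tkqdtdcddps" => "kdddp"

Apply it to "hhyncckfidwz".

hncfdz

Looking at the pairs, the operation is to keep every other character starting from the second (positions 2nd, 4th, 6th, ...).
"hhyncckfidwz" → "hncfdz".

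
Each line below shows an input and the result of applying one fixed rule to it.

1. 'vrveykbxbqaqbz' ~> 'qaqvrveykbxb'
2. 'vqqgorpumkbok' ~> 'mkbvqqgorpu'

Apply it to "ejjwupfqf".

upfejjw

In each case the input is transformed by: delete the last 2 characters, then move the last 3 characters to the front (rotate right by 3).
For "ejjwupfqf", step one produces "ejjwupf"; step two turns that into "upfejjw".
(Check on "vqqgorpumkbok": → "vqqgorpumkb" → "mkbvqqgorpu" ✓)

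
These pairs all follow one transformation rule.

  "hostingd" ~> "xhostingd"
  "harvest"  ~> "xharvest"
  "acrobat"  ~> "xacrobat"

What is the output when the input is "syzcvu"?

xsyzcvu

In each case the input is transformed by: prepend "x".
Applying that to "syzcvu" gives "xsyzcvu".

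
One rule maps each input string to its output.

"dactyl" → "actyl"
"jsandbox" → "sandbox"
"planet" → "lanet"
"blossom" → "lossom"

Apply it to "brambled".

In each case the input is transformed by: delete the first character.
"brambled" → "rambled".

rambled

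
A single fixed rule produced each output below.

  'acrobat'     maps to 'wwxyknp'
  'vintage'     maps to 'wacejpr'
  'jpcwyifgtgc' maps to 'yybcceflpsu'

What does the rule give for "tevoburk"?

Each output is the input with this applied: sort the characters into alphabetical order, then shift every letter 4 places backward in the alphabet (wrapping around).
Working it through for "tevoburk": intermediate "bekortuv", final "xagknpqr".

xagknpqr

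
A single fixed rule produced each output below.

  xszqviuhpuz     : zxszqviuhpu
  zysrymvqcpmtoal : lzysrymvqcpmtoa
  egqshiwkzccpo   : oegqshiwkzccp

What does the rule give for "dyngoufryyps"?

Looking at the pairs, the operation is to move the last character to the front.
On "dyngoufryyps" that produces "sdyngoufryyp".

sdyngoufryyp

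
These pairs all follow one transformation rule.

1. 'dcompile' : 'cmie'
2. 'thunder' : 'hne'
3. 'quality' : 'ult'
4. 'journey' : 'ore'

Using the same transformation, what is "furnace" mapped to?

The transformation: keep every other character starting from the second (positions 2nd, 4th, 6th, ...).
For "furnace" the result is "unc".

unc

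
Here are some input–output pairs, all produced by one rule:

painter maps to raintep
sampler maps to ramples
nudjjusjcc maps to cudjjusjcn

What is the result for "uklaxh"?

hklaxu

In each case the input is transformed by: swap the first and last characters.
Applying that to "uklaxh" gives "hklaxu".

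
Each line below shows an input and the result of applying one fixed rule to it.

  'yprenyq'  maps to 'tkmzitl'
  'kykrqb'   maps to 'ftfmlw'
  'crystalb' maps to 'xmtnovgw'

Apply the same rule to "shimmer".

ncdhhzm

The rule is to shift every letter 5 places backward in the alphabet (wrapping around).
So "shimmer" becomes "ncdhhzm".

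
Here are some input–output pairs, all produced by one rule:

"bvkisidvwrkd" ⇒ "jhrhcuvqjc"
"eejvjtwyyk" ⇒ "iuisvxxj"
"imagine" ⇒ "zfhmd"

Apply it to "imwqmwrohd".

What's happening: delete the first 2 characters, then shift every letter 1 place backward in the alphabet (wrapping around).
For "imwqmwrohd", step one produces "wqmwrohd"; step two turns that into "vplvqngc".

vplvqngc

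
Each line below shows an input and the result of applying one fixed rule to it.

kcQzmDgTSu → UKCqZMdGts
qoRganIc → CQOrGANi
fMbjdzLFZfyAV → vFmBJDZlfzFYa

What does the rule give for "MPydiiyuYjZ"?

Looking at the pairs, the operation is to flip the case of every letter, then move the last character to the front.
For "MPydiiyuYjZ", step one produces "mpYDIIYUyJz"; step two turns that into "zmpYDIIYUyJ".

zmpYDIIYUyJ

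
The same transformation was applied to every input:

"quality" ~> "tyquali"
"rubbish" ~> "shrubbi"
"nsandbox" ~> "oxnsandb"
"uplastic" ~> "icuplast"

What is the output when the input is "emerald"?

Each output is the input with this applied: move the last 2 characters to the front (rotate right by 2).
Doing the same to "emerald": "ldemera".

ldemera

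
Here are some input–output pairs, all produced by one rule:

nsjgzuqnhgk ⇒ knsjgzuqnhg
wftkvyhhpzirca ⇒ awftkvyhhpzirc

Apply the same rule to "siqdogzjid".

The pattern: move the last character to the front.
"siqdogzjid" → "dsiqdogzji".

dsiqdogzji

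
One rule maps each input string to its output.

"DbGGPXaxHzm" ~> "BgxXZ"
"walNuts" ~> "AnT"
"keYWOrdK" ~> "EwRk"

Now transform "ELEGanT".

lgN

Looking at the pairs, the operation is to flip the case of every letter, then keep every other character starting from the second (positions 2nd, 4th, 6th, ...).
For "ELEGanT", step one produces "elegANt"; step two turns that into "lgN".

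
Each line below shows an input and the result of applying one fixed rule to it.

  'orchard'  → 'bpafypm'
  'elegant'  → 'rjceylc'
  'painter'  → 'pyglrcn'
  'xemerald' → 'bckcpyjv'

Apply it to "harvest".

The pattern: swap the first and last characters, then shift every letter 2 places backward in the alphabet (wrapping around).
"harvest" → "tarvesh" → "ryptcqf".

ryptcqf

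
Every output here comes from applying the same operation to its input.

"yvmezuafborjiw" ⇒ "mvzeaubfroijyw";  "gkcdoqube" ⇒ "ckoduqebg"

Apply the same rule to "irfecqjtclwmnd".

frcejqctwlnmid

Rule — move the first character to the end, then swap each adjacent pair of characters (1↔2, 3↔4, ...).
On "irfecqjtclwmnd": the first step gives "rfecqjtclwmndi", and the second then gives "frcejqctwlnmid".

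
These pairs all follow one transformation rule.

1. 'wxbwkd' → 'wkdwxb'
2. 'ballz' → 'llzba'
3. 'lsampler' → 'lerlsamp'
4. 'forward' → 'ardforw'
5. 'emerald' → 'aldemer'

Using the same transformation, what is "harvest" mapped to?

estharv

In each case the input is transformed by: move the last 3 characters to the front (rotate right by 3).
Doing the same to "harvest": "estharv".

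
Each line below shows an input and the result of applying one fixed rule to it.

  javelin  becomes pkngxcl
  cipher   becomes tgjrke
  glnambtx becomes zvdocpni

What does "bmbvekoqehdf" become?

Rule — reverse the string, then shift every letter 2 places forward in the alphabet (wrapping around).
For "bmbvekoqehdf", step one produces "fdheqokevbmb"; step two turns that into "hfjgsqmgxdod".

hfjgsqmgxdod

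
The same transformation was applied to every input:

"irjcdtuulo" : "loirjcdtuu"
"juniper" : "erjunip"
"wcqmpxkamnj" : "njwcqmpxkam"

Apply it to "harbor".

Each output is the input with this applied: move the last 2 characters to the front (rotate right by 2).
Doing the same to "harbor": "orharb".

orharb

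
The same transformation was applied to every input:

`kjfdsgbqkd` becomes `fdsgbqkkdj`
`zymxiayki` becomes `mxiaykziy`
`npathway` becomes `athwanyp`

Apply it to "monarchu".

The pattern: swap the first and last characters, then move the first 2 characters to the end (rotate left by 2).
Starting from "monarchu": after the first operation, "uonarchm"; after the second, "narchmuo".

narchmuo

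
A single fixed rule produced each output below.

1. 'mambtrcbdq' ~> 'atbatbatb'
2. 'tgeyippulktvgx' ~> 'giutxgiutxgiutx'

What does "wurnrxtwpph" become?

urwhurwhurwh

What's happening: keep one character in every 3, starting at position 2 (positions 2nd, 5th, 8th, ...), then write the whole string 3 times in a row.
Working it through for "wurnrxtwpph": intermediate "urwh", final "urwhurwhurwh".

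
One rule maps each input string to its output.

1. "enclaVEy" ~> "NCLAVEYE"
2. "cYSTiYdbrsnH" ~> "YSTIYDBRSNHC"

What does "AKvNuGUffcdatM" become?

KVNUGUFFCDATMA

The rule is to move the first character to the end, then convert every letter to uppercase.
Applying both steps to "AKvNuGUffcdatM": "KvNuGUffcdatMA", then "KVNUGUFFCDATMA".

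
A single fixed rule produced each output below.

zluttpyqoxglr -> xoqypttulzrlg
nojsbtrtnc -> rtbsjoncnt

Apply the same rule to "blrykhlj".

kyrlbjlh

Rule — move the last 3 characters to the front (rotate right by 3), then reverse the string.
For "blrykhlj", step one produces "hljblryk"; step two turns that into "kyrlbjlh".
(Check on "nojsbtrtnc": → "tncnojsbtr" → "rtbsjoncnt" ✓)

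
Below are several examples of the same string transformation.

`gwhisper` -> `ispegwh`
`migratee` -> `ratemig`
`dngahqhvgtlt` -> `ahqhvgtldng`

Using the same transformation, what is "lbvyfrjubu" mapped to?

The rule is to delete the last character, then move the first 3 characters to the end (rotate left by 3).
Starting from "lbvyfrjubu": after the first operation, "lbvyfrjub"; after the second, "yfrjublbv".

yfrjublbv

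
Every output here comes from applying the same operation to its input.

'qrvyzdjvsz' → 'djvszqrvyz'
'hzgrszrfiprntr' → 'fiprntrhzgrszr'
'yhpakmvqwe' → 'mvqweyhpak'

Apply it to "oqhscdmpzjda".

mpzjdaoqhscd

What's happening: swap the front and back halves of the string.
"oqhscdmpzjda" → "mpzjdaoqhscd".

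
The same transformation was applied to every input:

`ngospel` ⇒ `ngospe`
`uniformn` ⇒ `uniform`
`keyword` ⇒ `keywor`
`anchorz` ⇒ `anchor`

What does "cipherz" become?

cipher

Looking at the pairs, the operation is to delete the last character.
On "cipherz" that produces "cipher".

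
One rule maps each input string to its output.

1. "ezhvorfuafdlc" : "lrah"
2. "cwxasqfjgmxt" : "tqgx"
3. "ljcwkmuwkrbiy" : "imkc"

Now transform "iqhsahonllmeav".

The pattern: keep one character in every 3, starting at position 3 (positions 3rd, 6th, 9th, ...), then swap the first and last characters.
"iqhsahonllmeav" → "hhle" → "ehlh".

ehlh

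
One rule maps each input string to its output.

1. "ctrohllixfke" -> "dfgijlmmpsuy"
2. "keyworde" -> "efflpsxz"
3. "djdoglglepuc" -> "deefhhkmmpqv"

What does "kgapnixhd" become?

Rule — shift every letter 1 place forward in the alphabet (wrapping around), then sort the characters into alphabetical order.
So "kgapnixhd" becomes "behijloqy".

behijloqy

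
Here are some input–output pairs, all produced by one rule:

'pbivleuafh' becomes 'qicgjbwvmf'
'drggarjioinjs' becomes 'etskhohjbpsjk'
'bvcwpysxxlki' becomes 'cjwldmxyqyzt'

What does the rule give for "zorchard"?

Looking at the pairs, the operation is to shift every letter 1 place forward in the alphabet (wrapping around), then take characters alternately from the front and the back (1st, last, 2nd, 2nd-last, ...).
Applying that to "zorchard" gives "aepssbdi".

aepssbdi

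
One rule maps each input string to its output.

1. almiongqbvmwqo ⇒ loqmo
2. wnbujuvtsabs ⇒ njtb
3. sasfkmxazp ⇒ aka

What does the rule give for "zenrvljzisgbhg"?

evzgg

Rule — keep one character in every 3, starting at position 2 (positions 2nd, 5th, 8th, ...).
On "zenrvljzisgbhg" that produces "evzgg".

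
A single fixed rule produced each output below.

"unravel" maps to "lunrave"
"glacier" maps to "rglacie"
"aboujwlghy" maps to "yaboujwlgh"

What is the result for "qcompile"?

eqcompil

In each case the input is transformed by: move the last character to the front.
For "qcompile" the result is "eqcompil".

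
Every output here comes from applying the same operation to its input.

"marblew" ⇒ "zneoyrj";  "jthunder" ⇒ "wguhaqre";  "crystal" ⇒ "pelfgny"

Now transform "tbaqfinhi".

gondsvauv

What's happening: shift every letter 13 places forward in the alphabet (wrapping around) — i.e. ROT13.
"tbaqfinhi" → "gondsvauv".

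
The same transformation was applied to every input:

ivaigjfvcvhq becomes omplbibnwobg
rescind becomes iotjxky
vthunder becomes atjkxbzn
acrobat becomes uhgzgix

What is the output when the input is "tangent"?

In each case the input is transformed by: move the first 3 characters to the end (rotate left by 3), then shift every letter 6 places forward in the alphabet (wrapping around).
Applying both steps to "tangent": "genttan", then "mktzzgt".

mktzzgt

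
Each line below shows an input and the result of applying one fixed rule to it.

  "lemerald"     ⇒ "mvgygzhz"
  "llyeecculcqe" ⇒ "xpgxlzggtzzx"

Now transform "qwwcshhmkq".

The pattern: swap the front and back halves of the string, then shift every letter 5 places backward in the alphabet (wrapping around).
Starting from "qwwcshhmkq": after the first operation, "hhmkqqwwcs"; after the second, "cchfllrrxn".

cchfllrrxn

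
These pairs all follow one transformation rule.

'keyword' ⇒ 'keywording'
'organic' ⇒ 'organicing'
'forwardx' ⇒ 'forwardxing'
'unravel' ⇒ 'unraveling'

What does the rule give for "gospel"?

Each output is the input with this applied: append "ing".
For "gospel" the result is "gospeling".

gospeling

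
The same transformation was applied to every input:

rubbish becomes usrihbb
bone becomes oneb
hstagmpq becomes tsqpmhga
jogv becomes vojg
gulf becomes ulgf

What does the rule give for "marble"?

rmleba

Rule — sort the characters into reverse alphabetical order.
On "marble" that produces "rmleba".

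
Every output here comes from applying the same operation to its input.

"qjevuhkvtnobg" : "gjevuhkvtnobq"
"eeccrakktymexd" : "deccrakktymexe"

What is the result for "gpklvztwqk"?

kpklvztwqg

What's happening: swap the first and last characters.
So "gpklvztwqk" becomes "kpklvztwqg".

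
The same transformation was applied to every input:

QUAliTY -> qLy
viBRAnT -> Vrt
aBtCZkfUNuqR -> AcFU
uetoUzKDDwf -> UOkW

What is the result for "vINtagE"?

VTe

The transformation: flip the case of every letter, then keep one character in every 3, starting at position 1 (positions 1st, 4th, 7th, ...).
Starting from "vINtagE": after the first operation, "VinTAGe"; after the second, "VTe".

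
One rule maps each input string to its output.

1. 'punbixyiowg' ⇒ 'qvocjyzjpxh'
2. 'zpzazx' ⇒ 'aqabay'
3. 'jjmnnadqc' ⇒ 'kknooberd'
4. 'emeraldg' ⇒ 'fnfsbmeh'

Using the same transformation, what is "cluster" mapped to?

In each case the input is transformed by: shift every letter 1 place forward in the alphabet (wrapping around).
Applying that to "cluster" gives "dmvtufs".

dmvtufs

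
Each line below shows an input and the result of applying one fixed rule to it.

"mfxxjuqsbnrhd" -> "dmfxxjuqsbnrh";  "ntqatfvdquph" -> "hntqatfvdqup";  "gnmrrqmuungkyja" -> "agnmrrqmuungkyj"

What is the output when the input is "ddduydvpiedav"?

Rule — move the last character to the front.
Applying that to "ddduydvpiedav" gives "vddduydvpieda".

vddduydvpieda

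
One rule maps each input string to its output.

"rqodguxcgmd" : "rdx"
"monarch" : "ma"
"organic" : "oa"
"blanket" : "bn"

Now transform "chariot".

The transformation: keep one character in every 3, starting at position 1 (positions 1st, 4th, 7th, ...), then delete the last character.
"chariot" → "crt" → "cr".

cr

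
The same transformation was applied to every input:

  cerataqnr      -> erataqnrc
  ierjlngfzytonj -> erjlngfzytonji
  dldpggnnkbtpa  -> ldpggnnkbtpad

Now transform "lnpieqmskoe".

The rule is to move the first character to the end.
So "lnpieqmskoe" becomes "npieqmskoel".

npieqmskoel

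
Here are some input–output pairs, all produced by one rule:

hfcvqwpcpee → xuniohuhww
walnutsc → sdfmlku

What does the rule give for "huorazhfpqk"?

mgjsrzxhic

The rule is to delete the first character, then shift every letter 8 places backward in the alphabet (wrapping around).
Starting from "huorazhfpqk": after the first operation, "uorazhfpqk"; after the second, "mgjsrzxhic".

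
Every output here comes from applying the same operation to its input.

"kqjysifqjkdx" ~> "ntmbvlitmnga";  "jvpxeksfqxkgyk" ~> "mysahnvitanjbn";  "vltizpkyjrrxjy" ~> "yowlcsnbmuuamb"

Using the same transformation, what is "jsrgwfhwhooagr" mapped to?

Looking at the pairs, the operation is to shift every letter 3 places forward in the alphabet (wrapping around).
Applying that to "jsrgwfhwhooagr" gives "mvujzikzkrrdju".

mvujzikzkrrdju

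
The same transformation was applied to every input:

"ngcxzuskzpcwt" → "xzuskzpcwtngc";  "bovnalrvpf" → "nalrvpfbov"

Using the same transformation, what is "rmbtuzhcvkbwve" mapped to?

Rule — move the first 3 characters to the end (rotate left by 3).
Applying that to "rmbtuzhcvkbwve" gives "tuzhcvkbwvermb".

tuzhcvkbwvermb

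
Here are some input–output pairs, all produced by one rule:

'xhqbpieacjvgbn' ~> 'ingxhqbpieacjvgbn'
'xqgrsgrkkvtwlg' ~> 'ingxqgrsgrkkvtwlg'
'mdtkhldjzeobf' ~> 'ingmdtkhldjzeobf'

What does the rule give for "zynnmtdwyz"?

Looking at the pairs, the operation is to prepend "ing".
Doing the same to "zynnmtdwyz": "ingzynnmtdwyz".

ingzynnmtdwyz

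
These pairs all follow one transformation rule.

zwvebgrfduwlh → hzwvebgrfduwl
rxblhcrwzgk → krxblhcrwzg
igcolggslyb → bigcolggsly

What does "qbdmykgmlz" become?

zqbdmykgml

The rule is to move the last character to the front.
"qbdmykgmlz" → "zqbdmykgml".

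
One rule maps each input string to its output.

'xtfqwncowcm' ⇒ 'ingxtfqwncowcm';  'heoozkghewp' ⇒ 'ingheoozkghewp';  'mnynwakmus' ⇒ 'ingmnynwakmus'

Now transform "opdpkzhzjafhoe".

ingopdpkzhzjafhoe

The rule is to prepend "ing".
On "opdpkzhzjafhoe" that produces "ingopdpkzhzjafhoe".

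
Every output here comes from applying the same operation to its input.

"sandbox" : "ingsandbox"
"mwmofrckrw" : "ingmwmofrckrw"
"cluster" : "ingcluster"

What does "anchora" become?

Looking at the pairs, the operation is to prepend "ing".
So "anchora" becomes "inganchora".

inganchora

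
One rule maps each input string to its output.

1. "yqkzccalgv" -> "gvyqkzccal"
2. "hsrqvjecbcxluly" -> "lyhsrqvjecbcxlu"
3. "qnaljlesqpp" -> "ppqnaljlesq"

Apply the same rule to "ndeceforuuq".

The transformation: move the last 2 characters to the front (rotate right by 2).
Doing the same to "ndeceforuuq": "uqndeceforu".

uqndeceforu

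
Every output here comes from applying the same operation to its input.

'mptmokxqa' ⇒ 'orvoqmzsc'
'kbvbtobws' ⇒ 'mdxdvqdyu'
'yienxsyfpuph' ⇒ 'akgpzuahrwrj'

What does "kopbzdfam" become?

What's happening: shift every letter 2 places forward in the alphabet (wrapping around).
On "kopbzdfam" that produces "mqrdbfhco".

mqrdbfhco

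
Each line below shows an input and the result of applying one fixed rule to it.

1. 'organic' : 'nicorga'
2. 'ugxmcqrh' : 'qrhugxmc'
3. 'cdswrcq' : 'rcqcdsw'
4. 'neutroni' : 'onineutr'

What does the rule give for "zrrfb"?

What's happening: move the last 3 characters to the front (rotate right by 3).
Applying that to "zrrfb" gives "rfbzr".

rfbzr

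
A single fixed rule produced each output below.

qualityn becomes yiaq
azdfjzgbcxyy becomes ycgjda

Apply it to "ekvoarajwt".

The transformation: keep every other character starting from the first (positions 1st, 3rd, 5th, ...), then reverse the string.
For "ekvoarajwt" the result is "waave".

waave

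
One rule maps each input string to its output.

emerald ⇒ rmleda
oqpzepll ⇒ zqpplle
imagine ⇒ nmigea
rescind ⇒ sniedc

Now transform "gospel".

In each case the input is transformed by: delete the first character, then sort the characters into reverse alphabetical order.
Applying that to "gospel" gives "spole".

spole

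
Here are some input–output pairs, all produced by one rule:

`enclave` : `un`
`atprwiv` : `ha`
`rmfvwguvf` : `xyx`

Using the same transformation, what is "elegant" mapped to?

wf

In each case the input is transformed by: keep one character in every 3, starting at position 3 (positions 3rd, 6th, 9th, ...), then shift every letter 8 places backward in the alphabet (wrapping around).
Doing the same to "elegant": "wf".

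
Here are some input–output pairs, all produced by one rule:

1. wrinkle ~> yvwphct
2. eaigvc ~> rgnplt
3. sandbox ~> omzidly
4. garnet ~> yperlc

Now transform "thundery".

The transformation: shift every letter 11 places forward in the alphabet (wrapping around), then move the first 3 characters to the end (rotate left by 3).
Starting from "thundery": after the first operation, "esfyopcj"; after the second, "yopcjesf".
(Check on "garnet": → "rlcype" → "yperlc" ✓)

yopcjesf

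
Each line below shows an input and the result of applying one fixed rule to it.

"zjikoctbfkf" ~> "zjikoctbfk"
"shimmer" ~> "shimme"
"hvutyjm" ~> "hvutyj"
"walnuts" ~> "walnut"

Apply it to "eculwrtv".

eculwrt

In each case the input is transformed by: delete the last character.
Doing the same to "eculwrtv": "eculwrt".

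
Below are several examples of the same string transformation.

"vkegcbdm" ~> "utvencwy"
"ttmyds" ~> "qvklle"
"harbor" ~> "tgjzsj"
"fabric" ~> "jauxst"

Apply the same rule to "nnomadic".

In each case the input is transformed by: shift every letter 8 places backward in the alphabet (wrapping around), then swap the front and back halves of the string.
Starting from "nnomadic": after the first operation, "ffgesvau"; after the second, "svauffge".
(Check on "vkegcbdm": → "ncwyutve" → "utvencwy" ✓)

svauffge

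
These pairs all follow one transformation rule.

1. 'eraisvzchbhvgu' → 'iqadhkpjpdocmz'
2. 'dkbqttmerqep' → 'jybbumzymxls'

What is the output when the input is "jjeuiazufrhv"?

mcqihcnzpdrr

What's happening: move the first 2 characters to the end (rotate left by 2), then shift every letter 8 places forward in the alphabet (wrapping around).
So "jjeuiazufrhv" becomes "mcqihcnzpdrr".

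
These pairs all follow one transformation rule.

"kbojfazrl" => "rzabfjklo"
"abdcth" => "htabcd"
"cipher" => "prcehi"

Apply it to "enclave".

nvaceel

Rule — sort the characters into alphabetical order, then move the last 2 characters to the front (rotate right by 2).
For "enclave", step one produces "aceelnv"; step two turns that into "nvaceel".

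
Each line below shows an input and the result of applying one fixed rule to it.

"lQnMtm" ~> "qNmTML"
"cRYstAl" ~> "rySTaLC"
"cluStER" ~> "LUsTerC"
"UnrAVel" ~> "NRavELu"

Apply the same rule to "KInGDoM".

In each case the input is transformed by: flip the case of every letter, then move the first character to the end.
For "KInGDoM" the result is "iNgdOmk".
(Check on "cluStER": → "CLUsTer" → "LUsTerC" ✓)

iNgdOmk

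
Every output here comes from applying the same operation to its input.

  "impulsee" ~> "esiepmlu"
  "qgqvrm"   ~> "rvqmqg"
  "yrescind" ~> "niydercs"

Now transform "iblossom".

osimlbso

Each output is the input with this applied: move the last 3 characters to the front (rotate right by 3), then swap each adjacent pair of characters (1↔2, 3↔4, ...).
"iblossom" → "osimlbso".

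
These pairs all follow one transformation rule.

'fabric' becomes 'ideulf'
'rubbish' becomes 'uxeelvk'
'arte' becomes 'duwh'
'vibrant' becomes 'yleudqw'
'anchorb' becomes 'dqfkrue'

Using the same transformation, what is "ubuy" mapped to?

Each output is the input with this applied: shift every letter 3 places forward in the alphabet (wrapping around).
So "ubuy" becomes "xexb".

xexb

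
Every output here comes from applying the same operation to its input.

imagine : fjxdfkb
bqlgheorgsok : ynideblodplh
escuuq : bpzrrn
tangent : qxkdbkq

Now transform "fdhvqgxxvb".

What's happening: shift every letter 3 places backward in the alphabet (wrapping around).
On "fdhvqgxxvb" that produces "caesnduusy".

caesnduusy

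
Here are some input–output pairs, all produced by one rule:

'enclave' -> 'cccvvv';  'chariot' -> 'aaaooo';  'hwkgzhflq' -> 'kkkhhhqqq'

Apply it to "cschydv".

The transformation: keep one character in every 3, starting at position 3 (positions 3rd, 6th, 9th, ...), then repeat every character 3 times.
For "cschydv", step one produces "cd"; step two turns that into "cccddd".
(Check on "hwkgzhflq": → "khq" → "kkkhhhqqq" ✓)

cccddd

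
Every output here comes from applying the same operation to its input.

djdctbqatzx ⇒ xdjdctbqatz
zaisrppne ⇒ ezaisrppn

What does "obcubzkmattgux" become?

xobcubzkmattgu

Looking at the pairs, the operation is to move the last character to the front.
So "obcubzkmattgux" becomes "xobcubzkmattgu".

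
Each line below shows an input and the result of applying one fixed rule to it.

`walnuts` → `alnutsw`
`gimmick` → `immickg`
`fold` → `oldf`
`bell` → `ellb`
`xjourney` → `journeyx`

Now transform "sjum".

Each output is the input with this applied: move the first character to the end.
Applying that to "sjum" gives "jums".

jums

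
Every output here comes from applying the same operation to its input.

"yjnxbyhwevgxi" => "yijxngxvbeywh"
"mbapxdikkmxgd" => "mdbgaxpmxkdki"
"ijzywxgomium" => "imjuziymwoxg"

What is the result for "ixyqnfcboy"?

iyxoybqcnf

The transformation: take characters alternately from the front and the back (1st, last, 2nd, 2nd-last, ...).
So "ixyqnfcboy" becomes "iyxoybqcnf".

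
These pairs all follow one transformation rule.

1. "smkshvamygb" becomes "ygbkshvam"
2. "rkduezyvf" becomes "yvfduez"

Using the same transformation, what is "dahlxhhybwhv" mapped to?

What's happening: delete the first 2 characters, then move the last 3 characters to the front (rotate right by 3).
For "dahlxhhybwhv", step one produces "hlxhhybwhv"; step two turns that into "whvhlxhhyb".

whvhlxhhyb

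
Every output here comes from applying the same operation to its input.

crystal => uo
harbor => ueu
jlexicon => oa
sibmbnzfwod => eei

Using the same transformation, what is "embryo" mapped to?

The pattern: shift every letter 3 places forward in the alphabet (wrapping around), then keep only the vowels.
Working it through for "embryo": intermediate "hpeubr", final "eu".

eu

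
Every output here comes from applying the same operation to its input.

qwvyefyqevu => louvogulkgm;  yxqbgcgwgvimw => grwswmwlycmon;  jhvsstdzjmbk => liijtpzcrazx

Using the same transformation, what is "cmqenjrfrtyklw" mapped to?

In each case the input is transformed by: move the first 2 characters to the end (rotate left by 2), then shift every letter 10 places backward in the alphabet (wrapping around).
On "cmqenjrfrtyklw": the first step gives "qenjrfrtyklwcm", and the second then gives "gudzhvhjoabmsc".

gudzhvhjoabmsc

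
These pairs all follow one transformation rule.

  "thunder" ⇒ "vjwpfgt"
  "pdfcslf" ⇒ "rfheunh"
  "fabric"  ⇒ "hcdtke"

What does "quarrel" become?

swcttgn

Rule — shift every letter 2 places forward in the alphabet (wrapping around).
Doing the same to "quarrel": "swcttgn".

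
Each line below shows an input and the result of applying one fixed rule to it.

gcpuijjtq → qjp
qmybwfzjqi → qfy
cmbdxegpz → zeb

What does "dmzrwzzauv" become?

uzz

The pattern: keep one character in every 3, starting at position 3 (positions 3rd, 6th, 9th, ...), then reverse the string.
On "dmzrwzzauv": the first step gives "zzu", and the second then gives "uzz".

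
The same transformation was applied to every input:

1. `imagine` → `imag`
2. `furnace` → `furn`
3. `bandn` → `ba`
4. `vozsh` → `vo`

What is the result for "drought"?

drou

The transformation: delete the last 3 characters.
So "drought" becomes "drou".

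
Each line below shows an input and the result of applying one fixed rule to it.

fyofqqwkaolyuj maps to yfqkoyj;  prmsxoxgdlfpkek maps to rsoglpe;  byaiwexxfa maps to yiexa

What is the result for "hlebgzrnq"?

Rule — keep every other character starting from the second (positions 2nd, 4th, 6th, ...).
Doing the same to "hlebgzrnq": "lbzn".

lbzn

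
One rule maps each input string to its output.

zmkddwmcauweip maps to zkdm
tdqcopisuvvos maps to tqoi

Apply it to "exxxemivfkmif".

Looking at the pairs, the operation is to keep every other character starting from the first (positions 1st, 3rd, 5th, ...), then keep only the first 4 characters.
Working it through for "exxxemivfkmif": intermediate "exeifmf", final "exei".

exei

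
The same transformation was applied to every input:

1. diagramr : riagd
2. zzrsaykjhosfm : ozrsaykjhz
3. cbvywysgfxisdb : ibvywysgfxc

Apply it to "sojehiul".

hojes

The rule is to delete the last 3 characters, then swap the first and last characters.
Applying that to "sojehiul" gives "hojes".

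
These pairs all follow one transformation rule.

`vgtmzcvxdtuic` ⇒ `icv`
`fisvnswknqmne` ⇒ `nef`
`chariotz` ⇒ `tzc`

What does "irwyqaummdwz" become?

wzi

In each case the input is transformed by: move the first character to the end, then keep only the last 3 characters.
So "irwyqaummdwz" becomes "wzi".
(Check on "chariotz": → "hariotzc" → "tzc" ✓)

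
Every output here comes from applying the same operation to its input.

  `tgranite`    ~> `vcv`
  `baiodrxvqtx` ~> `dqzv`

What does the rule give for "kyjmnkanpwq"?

Each output is the input with this applied: keep one character in every 3, starting at position 1 (positions 1st, 4th, 7th, ...), then shift every letter 2 places forward in the alphabet (wrapping around).
For "kyjmnkanpwq", step one produces "kmaw"; step two turns that into "mocy".

mocy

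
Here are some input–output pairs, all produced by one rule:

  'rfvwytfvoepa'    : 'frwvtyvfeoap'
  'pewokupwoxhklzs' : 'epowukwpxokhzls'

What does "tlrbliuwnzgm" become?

The pattern: swap each adjacent pair of characters (1↔2, 3↔4, ...).
So "tlrbliuwnzgm" becomes "ltbrilwuznmg".

ltbrilwuznmg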